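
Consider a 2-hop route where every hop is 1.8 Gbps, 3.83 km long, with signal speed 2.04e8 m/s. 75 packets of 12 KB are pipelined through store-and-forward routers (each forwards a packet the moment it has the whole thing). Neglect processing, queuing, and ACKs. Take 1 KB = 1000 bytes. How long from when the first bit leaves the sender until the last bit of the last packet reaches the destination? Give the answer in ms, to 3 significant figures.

Per-hop transmission t_tx = L/R = 96000/1800000000 = 0.0533333 ms.
Per-hop propagation t_prop = 3830/204000000 = 0.0187745 ms.
Pipeline fill: first packet needs 2·t_tx to clear all hops; remaining 74 packets each add one t_tx.
Total = (2+75-1)·t_tx + 2·t_prop = 76·0.0533333 + 2·0.0187745 = 4.09 ms.

4.09 ms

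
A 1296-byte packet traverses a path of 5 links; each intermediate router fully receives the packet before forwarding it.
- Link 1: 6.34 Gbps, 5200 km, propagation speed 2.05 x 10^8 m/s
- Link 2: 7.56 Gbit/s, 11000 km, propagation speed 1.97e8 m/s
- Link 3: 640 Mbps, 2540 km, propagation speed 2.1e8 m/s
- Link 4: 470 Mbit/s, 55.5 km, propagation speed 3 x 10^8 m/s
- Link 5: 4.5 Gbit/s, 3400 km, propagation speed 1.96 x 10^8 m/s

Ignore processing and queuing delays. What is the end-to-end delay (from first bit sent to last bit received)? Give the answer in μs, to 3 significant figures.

111000 μs

L = 1296 × 8 = 10368 bits.
Transmission delays (L/R per hop): 1.63533, 1.37143, 16.2, 22.0596, 2.304 μs; sum = 43.5703 μs.
Propagation delays (d/s per hop): 25365.9, 55837.6, 12095.2, 185, 17346.9 μs; sum = 110831 μs.
End-to-end = 111000 μs.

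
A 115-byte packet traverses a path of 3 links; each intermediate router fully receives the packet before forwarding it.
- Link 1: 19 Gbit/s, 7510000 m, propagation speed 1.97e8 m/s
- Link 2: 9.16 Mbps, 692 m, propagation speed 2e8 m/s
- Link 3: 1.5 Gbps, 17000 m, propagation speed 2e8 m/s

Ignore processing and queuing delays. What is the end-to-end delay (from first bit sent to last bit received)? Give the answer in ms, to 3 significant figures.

L = 115 × 8 = 920 bits.
Transmission delays (L/R per hop): 4.84211e-05, 0.100437, 0.000613333 ms; sum = 0.101098 ms.
Propagation delays (d/s per hop): 38.1218, 0.00346, 0.085 ms; sum = 38.2103 ms.
End-to-end = 38.3 ms.

38.3 ms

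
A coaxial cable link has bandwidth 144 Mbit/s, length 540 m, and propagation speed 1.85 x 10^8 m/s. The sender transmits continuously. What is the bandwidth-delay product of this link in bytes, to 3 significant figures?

52.5 bytes

Propagation delay = 540 / 185000000 = 2.91892e-06 s.
BDP = R × t_prop = 144000000 × 2.91892e-06 = 420.324 bits.
In bytes: 420.324/8 = 52.5 bytes.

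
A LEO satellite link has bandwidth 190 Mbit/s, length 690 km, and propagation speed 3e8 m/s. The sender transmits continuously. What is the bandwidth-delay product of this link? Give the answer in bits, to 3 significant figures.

Propagation delay = 690000 / 300000000 = 0.0023 s.
BDP = R × t_prop = 190000000 × 0.0023 = 437000 bits.

437000 bits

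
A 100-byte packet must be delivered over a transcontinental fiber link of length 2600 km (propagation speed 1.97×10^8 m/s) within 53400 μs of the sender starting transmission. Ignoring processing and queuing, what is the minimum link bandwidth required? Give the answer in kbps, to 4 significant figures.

19.90 kbps

L = 800 bits.
Propagation delay = 2600000 / 197000000 = 13198 μs.
Transmission budget = 53400 − 13198 = 40202 μs.
R ≥ L / t_tx = 800 bits / 0.040202 s = 19.90 kbps.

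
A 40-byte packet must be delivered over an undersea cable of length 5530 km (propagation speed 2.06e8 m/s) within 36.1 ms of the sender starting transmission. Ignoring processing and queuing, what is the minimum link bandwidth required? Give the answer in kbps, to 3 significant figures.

34.6 kbps

L = 320 bits.
Propagation delay = 5530000 / 206000000 = 26.8447 ms.
Transmission budget = 36.1 − 26.8447 = 9.25534 ms.
R ≥ L / t_tx = 320 bits / 0.00925534 s = 34.6 kbps.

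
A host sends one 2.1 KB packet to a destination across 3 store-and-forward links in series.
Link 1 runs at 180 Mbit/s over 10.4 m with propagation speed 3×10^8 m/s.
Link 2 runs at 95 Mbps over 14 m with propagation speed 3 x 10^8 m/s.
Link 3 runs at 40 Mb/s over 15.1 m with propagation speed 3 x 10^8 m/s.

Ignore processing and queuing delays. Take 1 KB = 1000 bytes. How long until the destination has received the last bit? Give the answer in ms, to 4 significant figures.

0.6903 ms

L = 16800 bits.
Transmission delays (L/R per hop): 0.0933333, 0.176842, 0.42 ms; sum = 0.690175 ms.
Propagation delays (d/s per hop): 3.46667e-05, 4.66667e-05, 5.03333e-05 ms; sum = 0.000131667 ms.
End-to-end = 0.6903 ms.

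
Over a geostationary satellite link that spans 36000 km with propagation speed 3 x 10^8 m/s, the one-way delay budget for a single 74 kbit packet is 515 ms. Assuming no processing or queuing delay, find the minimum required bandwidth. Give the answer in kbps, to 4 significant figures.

187.3 kbps

Propagation delay = 36000000 / 300000000 = 120 ms.
Transmission budget = 515 − 120 = 395 ms.
R ≥ L / t_tx = 74000 bits / 0.395 s = 187.3 kbps.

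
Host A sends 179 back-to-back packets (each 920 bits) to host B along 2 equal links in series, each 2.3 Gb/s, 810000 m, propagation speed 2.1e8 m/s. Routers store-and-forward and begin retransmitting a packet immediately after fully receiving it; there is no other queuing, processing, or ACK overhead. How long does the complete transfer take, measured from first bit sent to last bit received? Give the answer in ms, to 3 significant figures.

7.79 ms

Per-hop transmission t_tx = L/R = 920/2300000000 = 0.0004 ms.
Per-hop propagation t_prop = 810000/210000000 = 3.85714 ms.
Pipeline fill: first packet needs 2·t_tx to clear all hops; remaining 178 packets each add one t_tx.
Total = (2+179-1)·t_tx + 2·t_prop = 180·0.0004 + 2·3.85714 = 7.79 ms.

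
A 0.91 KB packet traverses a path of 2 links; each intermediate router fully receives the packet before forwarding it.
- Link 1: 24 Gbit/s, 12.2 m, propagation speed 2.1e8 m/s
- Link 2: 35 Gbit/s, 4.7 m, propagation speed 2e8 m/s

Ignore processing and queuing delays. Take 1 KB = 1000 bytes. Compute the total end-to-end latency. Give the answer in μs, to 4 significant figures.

0.5929 μs

L = 7280 bits.
Transmission delays (L/R per hop): 0.303333, 0.208 μs; sum = 0.511333 μs.
Propagation delays (d/s per hop): 0.0580952, 0.0235 μs; sum = 0.0815952 μs.
End-to-end = 0.5929 μs.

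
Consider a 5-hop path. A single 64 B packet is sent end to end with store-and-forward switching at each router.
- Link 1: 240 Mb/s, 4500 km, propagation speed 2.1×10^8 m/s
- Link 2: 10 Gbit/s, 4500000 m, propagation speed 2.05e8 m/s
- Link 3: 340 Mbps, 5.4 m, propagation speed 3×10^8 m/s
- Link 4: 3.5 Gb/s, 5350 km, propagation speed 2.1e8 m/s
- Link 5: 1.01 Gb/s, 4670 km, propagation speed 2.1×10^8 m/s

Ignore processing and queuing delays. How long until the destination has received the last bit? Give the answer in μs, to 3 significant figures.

L = 64 × 8 = 512 bits.
Transmission delays (L/R per hop): 2.13333, 0.0512, 1.50588, 0.146286, 0.506931 μs; sum = 4.34363 μs.
Propagation delays (d/s per hop): 21428.6, 21951.2, 0.018, 25476.2, 22238.1 μs; sum = 91094.1 μs.
End-to-end = 91100 μs.

91100 μs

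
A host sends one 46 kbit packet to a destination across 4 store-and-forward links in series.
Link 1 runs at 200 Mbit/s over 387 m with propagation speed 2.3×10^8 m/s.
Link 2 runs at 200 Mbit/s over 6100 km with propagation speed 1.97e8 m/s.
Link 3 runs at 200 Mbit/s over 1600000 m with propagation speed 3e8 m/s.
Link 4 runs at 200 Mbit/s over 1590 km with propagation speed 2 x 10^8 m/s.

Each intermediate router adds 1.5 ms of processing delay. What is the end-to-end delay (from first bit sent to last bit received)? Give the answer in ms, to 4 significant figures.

L = 46000 bits.
Transmission delay per hop = L/R = 46000/200000000 = 0.23 ms; 4 hops → 0.92 ms.
Propagation delays (d/s per hop): 0.00168261, 30.9645, 5.33333, 7.95 ms; sum = 44.2495 ms.
Processing at 3 router(s): 3 × 1.5 ms = 4.5 ms.
End-to-end = 49.67 ms.

49.67 ms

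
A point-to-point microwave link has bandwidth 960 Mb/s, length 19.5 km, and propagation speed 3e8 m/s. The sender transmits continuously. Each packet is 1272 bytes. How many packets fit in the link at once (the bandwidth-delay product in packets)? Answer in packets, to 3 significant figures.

6.13 packets

Propagation delay = 19500 / 300000000 = 6.5e-05 s.
BDP = R × t_prop = 960000000 × 6.5e-05 = 62400 bits.
In packets of 10176 bits: 6.13 packets.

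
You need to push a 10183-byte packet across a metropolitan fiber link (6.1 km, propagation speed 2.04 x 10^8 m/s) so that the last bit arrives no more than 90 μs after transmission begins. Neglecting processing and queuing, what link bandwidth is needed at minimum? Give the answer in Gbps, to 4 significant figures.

L = 81464 bits.
Propagation delay = 6100 / 204000000 = 29.902 μs.
Transmission budget = 90 − 29.902 = 60.098 μs.
R ≥ L / t_tx = 81464 bits / 6.0098e-05 s = 1.356 Gbps.

1.356 Gbps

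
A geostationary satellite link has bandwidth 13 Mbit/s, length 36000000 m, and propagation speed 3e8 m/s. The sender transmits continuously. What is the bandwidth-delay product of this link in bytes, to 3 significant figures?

195000 bytes

Propagation delay = 36000000 / 300000000 = 0.12 s.
BDP = R × t_prop = 13000000 × 0.12 = 1560000 bits.
In bytes: 1560000/8 = 195000 bytes.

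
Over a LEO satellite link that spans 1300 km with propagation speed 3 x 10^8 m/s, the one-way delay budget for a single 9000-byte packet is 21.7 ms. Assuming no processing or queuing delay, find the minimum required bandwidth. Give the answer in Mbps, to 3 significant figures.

L = 72000 bits.
Propagation delay = 1300000 / 300000000 = 4.33333 ms.
Transmission budget = 21.7 − 4.33333 = 17.3667 ms.
R ≥ L / t_tx = 72000 bits / 0.0173667 s = 4.15 Mbps.

4.15 Mbps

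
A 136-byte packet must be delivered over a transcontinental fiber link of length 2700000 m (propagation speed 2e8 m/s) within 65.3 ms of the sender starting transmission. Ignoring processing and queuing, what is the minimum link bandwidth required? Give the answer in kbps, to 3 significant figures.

21.0 kbps

L = 1088 bits.
Propagation delay = 2700000 / 200000000 = 13.5 ms.
Transmission budget = 65.3 − 13.5 = 51.8 ms.
R ≥ L / t_tx = 1088 bits / 0.0518 s = 21.0 kbps.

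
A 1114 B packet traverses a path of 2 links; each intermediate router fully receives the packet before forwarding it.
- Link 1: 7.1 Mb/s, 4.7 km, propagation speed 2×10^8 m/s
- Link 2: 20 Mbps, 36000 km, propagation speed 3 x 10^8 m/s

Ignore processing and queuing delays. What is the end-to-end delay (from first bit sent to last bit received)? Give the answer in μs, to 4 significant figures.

L = 1114 × 8 = 8912 bits.
Transmission delays (L/R per hop): 1255.21, 445.6 μs; sum = 1700.81 μs.
Propagation delays (d/s per hop): 23.5, 120000 μs; sum = 120024 μs.
End-to-end = 121700 μs.

121700 μs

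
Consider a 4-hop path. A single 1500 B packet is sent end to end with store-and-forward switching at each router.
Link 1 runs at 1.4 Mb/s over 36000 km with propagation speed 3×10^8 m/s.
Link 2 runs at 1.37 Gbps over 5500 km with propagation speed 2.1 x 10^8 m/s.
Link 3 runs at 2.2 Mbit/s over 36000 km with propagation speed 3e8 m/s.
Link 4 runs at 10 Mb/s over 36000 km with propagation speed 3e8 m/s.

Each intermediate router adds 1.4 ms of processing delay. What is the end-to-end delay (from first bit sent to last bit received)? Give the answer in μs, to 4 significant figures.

L = 1500 × 8 = 12000 bits.
Transmission delays (L/R per hop): 8571.43, 8.75912, 5454.55, 1200 μs; sum = 15234.7 μs.
Propagation delays (d/s per hop): 120000, 26190.5, 120000, 120000 μs; sum = 386190 μs.
Processing at 3 router(s): 3 × 1.4 ms = 4200 μs.
End-to-end = 405600 μs.

405600 μs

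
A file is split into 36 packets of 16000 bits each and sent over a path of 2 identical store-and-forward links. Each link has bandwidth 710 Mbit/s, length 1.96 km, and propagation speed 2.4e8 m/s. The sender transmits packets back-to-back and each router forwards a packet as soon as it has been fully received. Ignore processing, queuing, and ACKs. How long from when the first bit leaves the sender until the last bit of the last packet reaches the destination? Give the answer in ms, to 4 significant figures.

0.8501 ms

Per-hop transmission t_tx = L/R = 16000/710000000 = 0.0225352 ms.
Per-hop propagation t_prop = 1960/240000000 = 0.00816667 ms.
Pipeline fill: first packet needs 2·t_tx to clear all hops; remaining 35 packets each add one t_tx.
Total = (2+36-1)·t_tx + 2·t_prop = 37·0.0225352 + 2·0.00816667 = 0.8501 ms.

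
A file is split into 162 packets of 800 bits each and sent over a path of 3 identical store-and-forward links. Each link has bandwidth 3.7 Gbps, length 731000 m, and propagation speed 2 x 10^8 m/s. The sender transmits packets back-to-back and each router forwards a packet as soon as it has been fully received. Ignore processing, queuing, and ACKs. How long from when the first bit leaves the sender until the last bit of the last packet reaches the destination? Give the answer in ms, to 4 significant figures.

11.00 ms

Per-hop transmission t_tx = L/R = 800/3700000000 = 0.000216216 ms.
Per-hop propagation t_prop = 731000/200000000 = 3.655 ms.
Pipeline fill: first packet needs 3·t_tx to clear all hops; remaining 161 packets each add one t_tx.
Total = (3+162-1)·t_tx + 3·t_prop = 164·0.000216216 + 3·3.655 = 11.00 ms.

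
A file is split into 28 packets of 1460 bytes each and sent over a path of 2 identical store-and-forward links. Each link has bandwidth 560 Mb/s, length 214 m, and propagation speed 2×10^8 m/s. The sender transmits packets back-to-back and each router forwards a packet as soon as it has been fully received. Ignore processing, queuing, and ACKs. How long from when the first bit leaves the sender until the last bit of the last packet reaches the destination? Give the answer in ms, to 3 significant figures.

0.607 ms

Per-hop transmission t_tx = L/R = 11680/560000000 = 0.0208571 ms.
Per-hop propagation t_prop = 214/200000000 = 0.00107 ms.
Pipeline fill: first packet needs 2·t_tx to clear all hops; remaining 27 packets each add one t_tx.
Total = (2+28-1)·t_tx + 2·t_prop = 29·0.0208571 + 2·0.00107 = 0.607 ms.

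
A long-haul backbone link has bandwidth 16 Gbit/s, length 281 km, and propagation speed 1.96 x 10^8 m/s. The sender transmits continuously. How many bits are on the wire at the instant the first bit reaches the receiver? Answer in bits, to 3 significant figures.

Propagation delay = 281000 / 196000000 = 0.00143367 s.
BDP = R × t_prop = 16000000000 × 0.00143367 = 22938800 bits.

22900000 bits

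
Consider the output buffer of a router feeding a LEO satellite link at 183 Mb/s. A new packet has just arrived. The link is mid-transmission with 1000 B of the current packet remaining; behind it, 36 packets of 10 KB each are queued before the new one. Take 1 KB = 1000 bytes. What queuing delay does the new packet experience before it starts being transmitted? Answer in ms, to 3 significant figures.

15.8 ms

Each queued packet: L/R = 80000/183000000 = 0.437158 ms.
36 queued → 15.7377 ms.
Plus remaining 8000 bits of current packet: 0.0437158 ms.
Queuing delay = 15.8 ms.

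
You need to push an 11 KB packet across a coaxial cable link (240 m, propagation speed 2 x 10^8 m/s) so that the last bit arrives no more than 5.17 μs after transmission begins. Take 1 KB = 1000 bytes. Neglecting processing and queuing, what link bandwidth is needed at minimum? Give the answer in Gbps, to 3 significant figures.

22.2 Gbps

L = 88000 bits.
Propagation delay = 240 / 200000000 = 1.2 μs.
Transmission budget = 5.17 − 1.2 = 3.97 μs.
R ≥ L / t_tx = 88000 bits / 3.97e-06 s = 22.2 Gbps.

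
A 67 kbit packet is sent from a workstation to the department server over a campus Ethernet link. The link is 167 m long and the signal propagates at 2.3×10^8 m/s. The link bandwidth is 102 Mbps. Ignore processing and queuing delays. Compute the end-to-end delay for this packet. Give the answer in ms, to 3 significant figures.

0.658 ms

L = 67000 bits.
Transmission delay = L/R = 67000 / 102000000 = 0.656863 ms.
Propagation delay = d/s = 167 m / 2.3e+08 m/s = 0.000726087 ms.
Total = 0.658 ms.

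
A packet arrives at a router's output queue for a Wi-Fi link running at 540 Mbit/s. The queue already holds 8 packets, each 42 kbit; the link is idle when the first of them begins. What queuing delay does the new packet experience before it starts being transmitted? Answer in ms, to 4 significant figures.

0.6222 ms

Each queued packet: L/R = 42000/540000000 = 0.0777778 ms.
8 queued → 0.622222 ms.
Queuing delay = 0.6222 ms.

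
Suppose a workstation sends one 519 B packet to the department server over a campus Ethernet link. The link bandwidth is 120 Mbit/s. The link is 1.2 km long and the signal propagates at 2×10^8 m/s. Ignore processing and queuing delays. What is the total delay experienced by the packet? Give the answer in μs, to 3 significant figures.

L = 519 × 8 = 4152 bits.
Transmission delay = L/R = 4152 / 120000000 = 34.6 μs.
Propagation delay = d/s = 1200 m / 200000000 m/s = 6 μs.
Total = 40.6 μs.

40.6 μs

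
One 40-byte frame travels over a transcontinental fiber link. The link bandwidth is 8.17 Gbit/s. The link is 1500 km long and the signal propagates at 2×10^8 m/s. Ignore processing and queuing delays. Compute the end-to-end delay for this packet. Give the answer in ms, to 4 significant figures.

L = 40 × 8 = 320 bits.
Transmission delay = L/R = 320 / 8170000000 = 3.91677e-05 ms.
Propagation delay = d/s = 1500000 m / 200000000 m/s = 7.5 ms.
Total = 7.500 ms.

7.500 ms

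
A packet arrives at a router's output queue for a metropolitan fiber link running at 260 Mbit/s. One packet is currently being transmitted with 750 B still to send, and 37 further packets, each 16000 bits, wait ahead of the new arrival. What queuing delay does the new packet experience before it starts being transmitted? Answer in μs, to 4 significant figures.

2300 μs

Each queued packet: L/R = 16000/260000000 = 61.5385 μs.
37 queued → 2276.92 μs.
Plus remaining 6000 bits of current packet: 23.0769 μs.
Queuing delay = 2300 μs.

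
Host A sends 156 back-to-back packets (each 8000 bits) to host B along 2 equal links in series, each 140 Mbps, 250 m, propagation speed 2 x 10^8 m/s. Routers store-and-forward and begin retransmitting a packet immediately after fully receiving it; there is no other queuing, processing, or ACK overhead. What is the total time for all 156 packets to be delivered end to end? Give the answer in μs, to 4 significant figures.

Per-hop transmission t_tx = L/R = 8000/140000000 = 57.1429 μs.
Per-hop propagation t_prop = 250/200000000 = 1.25 μs.
Pipeline fill: first packet needs 2·t_tx to clear all hops; remaining 155 packets each add one t_tx.
Total = (2+156-1)·t_tx + 2·t_prop = 157·57.1429 + 2·1.25 = 8974 μs.

8974 μs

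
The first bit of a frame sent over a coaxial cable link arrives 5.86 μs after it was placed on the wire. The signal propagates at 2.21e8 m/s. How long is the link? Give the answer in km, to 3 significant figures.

1.30 km

d = s × t_prop = 221000000 × 5.86e-06 = 1.30 km.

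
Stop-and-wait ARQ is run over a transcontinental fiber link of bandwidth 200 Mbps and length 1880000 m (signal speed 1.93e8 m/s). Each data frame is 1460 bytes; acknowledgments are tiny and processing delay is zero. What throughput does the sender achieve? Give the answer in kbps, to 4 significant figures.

597.7 kbps

t_tx = L/R = 11680/200000000 = 5.84e-05 s.
t_prop = 1880000/193000000 = 0.00974093 s; RTT = 0.0194819 s.
Cycle = t_tx + RTT = 0.0195403 s.
Throughput = L / cycle = 11680 / 0.0195403 = 597.7 kbps.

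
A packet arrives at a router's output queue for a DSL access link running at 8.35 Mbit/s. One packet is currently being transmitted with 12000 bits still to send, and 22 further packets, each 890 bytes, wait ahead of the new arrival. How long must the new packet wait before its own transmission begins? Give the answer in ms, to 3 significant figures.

Each queued packet: L/R = 7120/8350000 = 0.852695 ms.
22 queued → 18.7593 ms.
Plus remaining 12000 bits of current packet: 1.43713 ms.
Queuing delay = 20.2 ms.

20.2 ms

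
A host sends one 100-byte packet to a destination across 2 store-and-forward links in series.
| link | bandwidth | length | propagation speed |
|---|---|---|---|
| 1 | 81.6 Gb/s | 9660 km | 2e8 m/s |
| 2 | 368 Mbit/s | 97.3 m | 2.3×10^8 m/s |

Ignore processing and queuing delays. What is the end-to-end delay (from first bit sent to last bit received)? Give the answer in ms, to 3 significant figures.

L = 100 × 8 = 800 bits.
Transmission delays (L/R per hop): 9.80392e-06, 0.00217391 ms; sum = 0.00218372 ms.
Propagation delays (d/s per hop): 48.3, 0.000423043 ms; sum = 48.3004 ms.
End-to-end = 48.3 ms.

48.3 ms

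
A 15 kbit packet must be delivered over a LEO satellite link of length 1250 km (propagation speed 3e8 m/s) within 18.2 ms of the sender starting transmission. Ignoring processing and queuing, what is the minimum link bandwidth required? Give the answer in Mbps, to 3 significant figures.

Propagation delay = 1250000 / 300000000 = 4.16667 ms.
Transmission budget = 18.2 − 4.16667 = 14.0333 ms.
R ≥ L / t_tx = 15000 bits / 0.0140333 s = 1.07 Mbps.

1.07 Mbps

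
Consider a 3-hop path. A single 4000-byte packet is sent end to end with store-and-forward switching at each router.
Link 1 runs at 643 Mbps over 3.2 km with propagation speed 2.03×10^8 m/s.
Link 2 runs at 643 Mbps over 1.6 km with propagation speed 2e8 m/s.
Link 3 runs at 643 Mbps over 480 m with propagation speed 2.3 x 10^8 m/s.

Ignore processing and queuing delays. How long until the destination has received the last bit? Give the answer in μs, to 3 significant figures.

175 μs

L = 4000 × 8 = 32000 bits.
Transmission delay per hop = L/R = 32000/643000000 = 49.7667 μs; 3 hops → 149.3 μs.
Propagation delays (d/s per hop): 15.7635, 8, 2.08696 μs; sum = 25.8505 μs.
End-to-end = 175 μs.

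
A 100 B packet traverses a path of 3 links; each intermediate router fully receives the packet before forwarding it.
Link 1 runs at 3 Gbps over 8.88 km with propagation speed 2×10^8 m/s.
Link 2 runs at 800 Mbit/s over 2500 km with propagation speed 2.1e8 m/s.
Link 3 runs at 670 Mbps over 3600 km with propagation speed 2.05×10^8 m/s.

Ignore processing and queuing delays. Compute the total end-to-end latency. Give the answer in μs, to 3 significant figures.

L = 100 × 8 = 800 bits.
Transmission delays (L/R per hop): 0.266667, 1, 1.19403 μs; sum = 2.4607 μs.
Propagation delays (d/s per hop): 44.4, 11904.8, 17561 μs; sum = 29510.1 μs.
End-to-end = 29500 μs.

29500 μs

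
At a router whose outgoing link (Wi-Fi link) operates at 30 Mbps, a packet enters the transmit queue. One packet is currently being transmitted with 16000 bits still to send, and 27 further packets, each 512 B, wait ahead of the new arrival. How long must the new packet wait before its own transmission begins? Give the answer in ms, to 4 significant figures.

Each queued packet: L/R = 4096/30000000 = 0.136533 ms.
27 queued → 3.6864 ms.
Plus remaining 16000 bits of current packet: 0.533333 ms.
Queuing delay = 4.220 ms.

4.220 ms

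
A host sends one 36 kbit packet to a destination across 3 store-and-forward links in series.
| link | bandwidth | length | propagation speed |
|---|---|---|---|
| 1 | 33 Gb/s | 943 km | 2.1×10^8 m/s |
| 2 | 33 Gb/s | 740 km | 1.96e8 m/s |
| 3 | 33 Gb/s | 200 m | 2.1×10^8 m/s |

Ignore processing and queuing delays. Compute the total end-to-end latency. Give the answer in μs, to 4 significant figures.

8270 μs

L = 36000 bits.
Transmission delay per hop = L/R = 36000/33000000000 = 1.09091 μs; 3 hops → 3.27273 μs.
Propagation delays (d/s per hop): 4490.48, 3775.51, 0.952381 μs; sum = 8266.94 μs.
End-to-end = 8270 μs.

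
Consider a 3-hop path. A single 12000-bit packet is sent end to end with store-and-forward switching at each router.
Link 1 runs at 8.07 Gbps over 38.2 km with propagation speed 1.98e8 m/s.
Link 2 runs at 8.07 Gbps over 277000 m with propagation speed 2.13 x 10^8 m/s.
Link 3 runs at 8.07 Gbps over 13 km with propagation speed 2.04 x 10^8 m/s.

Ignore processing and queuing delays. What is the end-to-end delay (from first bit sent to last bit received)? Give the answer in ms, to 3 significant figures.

Transmission delay per hop = L/R = 12000/8070000000 = 0.00148699 ms; 3 hops → 0.00446097 ms.
Propagation delays (d/s per hop): 0.192929, 1.30047, 0.0637255 ms; sum = 1.55712 ms.
End-to-end = 1.56 ms.

1.56 ms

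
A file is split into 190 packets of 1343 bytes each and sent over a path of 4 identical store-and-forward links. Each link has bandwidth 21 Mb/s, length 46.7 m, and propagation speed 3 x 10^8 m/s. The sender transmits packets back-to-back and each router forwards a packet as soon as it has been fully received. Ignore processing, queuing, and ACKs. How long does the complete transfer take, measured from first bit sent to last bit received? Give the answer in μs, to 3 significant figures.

Per-hop transmission t_tx = L/R = 10744/21000000 = 511.619 μs.
Per-hop propagation t_prop = 46.7/300000000 = 0.155667 μs.
Pipeline fill: first packet needs 4·t_tx to clear all hops; remaining 189 packets each add one t_tx.
Total = (4+190-1)·t_tx + 4·t_prop = 193·511.619 + 4·0.155667 = 98700 μs.

98700 μs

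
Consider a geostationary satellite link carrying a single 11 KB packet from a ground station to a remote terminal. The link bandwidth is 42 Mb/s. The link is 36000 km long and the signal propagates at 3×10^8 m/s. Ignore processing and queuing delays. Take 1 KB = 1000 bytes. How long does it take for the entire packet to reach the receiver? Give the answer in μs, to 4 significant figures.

122100 μs

L = 88000 bits.
Transmission delay = L/R = 88000 / 42000000 = 2095.24 μs.
Propagation delay = d/s = 36000000 m / 300000000 m/s = 120000 μs.
Total = 122100 μs.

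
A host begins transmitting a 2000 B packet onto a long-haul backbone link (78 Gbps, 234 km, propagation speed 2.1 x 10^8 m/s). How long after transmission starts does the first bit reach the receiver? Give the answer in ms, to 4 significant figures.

First bit experiences only propagation delay: d/s = 234000/210000000 = 1.114 ms.

1.114 ms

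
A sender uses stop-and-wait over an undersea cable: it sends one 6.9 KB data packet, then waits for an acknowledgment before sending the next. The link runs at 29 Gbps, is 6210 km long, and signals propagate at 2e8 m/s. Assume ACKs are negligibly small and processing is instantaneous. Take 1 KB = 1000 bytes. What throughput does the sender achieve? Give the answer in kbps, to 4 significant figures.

t_tx = L/R = 55200/29000000000 = 1.90345e-06 s.
t_prop = 6210000/200000000 = 0.03105 s; RTT = 0.0621 s.
Cycle = t_tx + RTT = 0.0621019 s.
Throughput = L / cycle = 55200 / 0.0621019 = 888.9 kbps.

888.9 kbps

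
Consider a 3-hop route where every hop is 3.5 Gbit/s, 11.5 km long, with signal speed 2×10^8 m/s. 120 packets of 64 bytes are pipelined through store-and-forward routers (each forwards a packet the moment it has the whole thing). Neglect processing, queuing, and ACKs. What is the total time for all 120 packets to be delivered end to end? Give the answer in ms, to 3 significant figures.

0.190 ms

Per-hop transmission t_tx = L/R = 512/3500000000 = 0.000146286 ms.
Per-hop propagation t_prop = 11500/200000000 = 0.0575 ms.
Pipeline fill: first packet needs 3·t_tx to clear all hops; remaining 119 packets each add one t_tx.
Total = (3+120-1)·t_tx + 3·t_prop = 122·0.000146286 + 3·0.0575 = 0.190 ms.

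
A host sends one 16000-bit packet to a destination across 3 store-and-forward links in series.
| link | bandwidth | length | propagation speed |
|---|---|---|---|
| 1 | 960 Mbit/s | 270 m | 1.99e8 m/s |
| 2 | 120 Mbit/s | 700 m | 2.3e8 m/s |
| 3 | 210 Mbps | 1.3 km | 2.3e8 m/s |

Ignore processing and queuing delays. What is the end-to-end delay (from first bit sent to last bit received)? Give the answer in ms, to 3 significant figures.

Transmission delays (L/R per hop): 0.0166667, 0.133333, 0.0761905 ms; sum = 0.22619 ms.
Propagation delays (d/s per hop): 0.00135678, 0.00304348, 0.00565217 ms; sum = 0.0100524 ms.
End-to-end = 0.236 ms.

0.236 ms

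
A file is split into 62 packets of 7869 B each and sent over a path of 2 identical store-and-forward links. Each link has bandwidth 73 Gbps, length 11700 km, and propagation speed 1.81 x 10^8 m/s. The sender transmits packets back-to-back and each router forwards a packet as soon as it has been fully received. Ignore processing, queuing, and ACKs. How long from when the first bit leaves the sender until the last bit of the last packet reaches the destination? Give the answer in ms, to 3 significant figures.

Per-hop transmission t_tx = L/R = 62952/73000000000 = 0.000862356 ms.
Per-hop propagation t_prop = 11700000/181000000 = 64.6409 ms.
Pipeline fill: first packet needs 2·t_tx to clear all hops; remaining 61 packets each add one t_tx.
Total = (2+62-1)·t_tx + 2·t_prop = 63·0.000862356 + 2·64.6409 = 129 ms.

129 ms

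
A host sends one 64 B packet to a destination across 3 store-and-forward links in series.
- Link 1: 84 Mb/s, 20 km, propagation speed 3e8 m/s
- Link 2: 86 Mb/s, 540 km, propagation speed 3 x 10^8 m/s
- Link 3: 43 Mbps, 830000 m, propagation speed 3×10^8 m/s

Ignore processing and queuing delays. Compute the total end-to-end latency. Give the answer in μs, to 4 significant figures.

4657 μs

L = 64 × 8 = 512 bits.
Transmission delays (L/R per hop): 6.09524, 5.95349, 11.907 μs; sum = 23.9557 μs.
Propagation delays (d/s per hop): 66.6667, 1800, 2766.67 μs; sum = 4633.33 μs.
End-to-end = 4657 μs.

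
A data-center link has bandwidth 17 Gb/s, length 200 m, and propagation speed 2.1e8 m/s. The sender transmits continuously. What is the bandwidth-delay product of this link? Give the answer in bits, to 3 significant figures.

Propagation delay = 200 / 210000000 = 9.52381e-07 s.
BDP = R × t_prop = 17000000000 × 9.52381e-07 = 16190.5 bits.

16200 bits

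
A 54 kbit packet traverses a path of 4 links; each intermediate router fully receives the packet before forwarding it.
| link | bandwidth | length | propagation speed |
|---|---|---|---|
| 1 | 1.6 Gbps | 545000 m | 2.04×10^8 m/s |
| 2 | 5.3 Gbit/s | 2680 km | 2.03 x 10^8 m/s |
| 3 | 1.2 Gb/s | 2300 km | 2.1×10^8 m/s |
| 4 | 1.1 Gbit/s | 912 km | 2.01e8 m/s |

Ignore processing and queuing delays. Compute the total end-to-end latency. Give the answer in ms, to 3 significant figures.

L = 54000 bits.
Transmission delays (L/R per hop): 0.03375, 0.0101887, 0.045, 0.0490909 ms; sum = 0.13803 ms.
Propagation delays (d/s per hop): 2.67157, 13.202, 10.9524, 4.53731 ms; sum = 31.3632 ms.
End-to-end = 31.5 ms.

31.5 ms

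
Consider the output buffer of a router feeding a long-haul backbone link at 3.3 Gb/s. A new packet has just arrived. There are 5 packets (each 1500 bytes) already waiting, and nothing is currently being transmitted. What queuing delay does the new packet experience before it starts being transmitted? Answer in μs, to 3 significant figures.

18.2 μs

Each queued packet: L/R = 12000/3300000000 = 3.63636 μs.
5 queued → 18.1818 μs.
Queuing delay = 18.2 μs.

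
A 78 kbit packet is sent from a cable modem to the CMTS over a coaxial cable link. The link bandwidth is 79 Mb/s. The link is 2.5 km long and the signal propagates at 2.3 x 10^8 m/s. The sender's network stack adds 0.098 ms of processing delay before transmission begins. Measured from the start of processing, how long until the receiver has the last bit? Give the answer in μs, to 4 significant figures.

1096 μs

L = 78000 bits.
Transmission delay = L/R = 78000 / 79000000 = 987.342 μs.
Propagation delay = d/s = 2500 m / 2.3e+08 m/s = 10.8696 μs.
Plus processing delay 0.098 ms = 98 μs.
Total = 1096 μs.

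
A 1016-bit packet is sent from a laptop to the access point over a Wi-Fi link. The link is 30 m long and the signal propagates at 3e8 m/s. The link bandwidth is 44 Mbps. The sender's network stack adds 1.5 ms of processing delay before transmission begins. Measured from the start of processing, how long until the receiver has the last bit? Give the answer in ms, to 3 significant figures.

1.52 ms

Transmission delay = L/R = 1016 / 44000000 = 0.0230909 ms.
Propagation delay = d/s = 30 m / 300000000 m/s = 0.0001 ms.
Plus processing delay 1.5 ms = 1.5 ms.
Total = 1.52 ms.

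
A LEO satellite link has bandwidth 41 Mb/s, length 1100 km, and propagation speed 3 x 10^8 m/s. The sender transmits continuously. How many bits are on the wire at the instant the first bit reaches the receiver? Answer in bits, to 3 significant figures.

150000 bits

Propagation delay = 1100000 / 300000000 = 0.00366667 s.
BDP = R × t_prop = 41000000 × 0.00366667 = 150333 bits.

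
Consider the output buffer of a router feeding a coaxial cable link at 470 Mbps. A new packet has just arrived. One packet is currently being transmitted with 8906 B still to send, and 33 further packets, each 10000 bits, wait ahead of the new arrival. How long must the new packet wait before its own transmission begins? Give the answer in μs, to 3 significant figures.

854 μs

Each queued packet: L/R = 10000/470000000 = 21.2766 μs.
33 queued → 702.128 μs.
Plus remaining 71248 bits of current packet: 151.591 μs.
Queuing delay = 854 μs.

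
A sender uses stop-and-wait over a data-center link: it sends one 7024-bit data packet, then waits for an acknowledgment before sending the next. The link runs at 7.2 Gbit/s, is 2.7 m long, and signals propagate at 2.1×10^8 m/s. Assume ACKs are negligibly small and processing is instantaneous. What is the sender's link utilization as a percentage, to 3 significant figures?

t_tx = L/R = 7024/7200000000 = 9.75556e-07 s.
t_prop = 2.7/210000000 = 1.28571e-08 s; RTT = 2.57143e-08 s.
Cycle = t_tx + RTT = 1.00127e-06 s.
Utilization = t_tx / cycle = 9.75556e-07/1.00127e-06 = 97.4 %.

97.4 %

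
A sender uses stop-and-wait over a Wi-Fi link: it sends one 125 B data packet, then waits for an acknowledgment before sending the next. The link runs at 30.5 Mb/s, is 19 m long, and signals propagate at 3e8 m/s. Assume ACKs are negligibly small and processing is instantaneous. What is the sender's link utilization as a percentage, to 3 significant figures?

t_tx = L/R = 1000/30500000 = 3.27869e-05 s.
t_prop = 19/300000000 = 6.33333e-08 s; RTT = 1.26667e-07 s.
Cycle = t_tx + RTT = 3.29136e-05 s.
Utilization = t_tx / cycle = 3.27869e-05/3.29136e-05 = 99.6 %.

99.6 %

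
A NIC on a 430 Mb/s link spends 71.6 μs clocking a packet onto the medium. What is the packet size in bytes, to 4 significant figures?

3849 bytes

L = R × t_tx = 430000000 b/s × 7.16e-05 s = 30788 bits.
In bytes: 30788 / 8 = 3849 bytes.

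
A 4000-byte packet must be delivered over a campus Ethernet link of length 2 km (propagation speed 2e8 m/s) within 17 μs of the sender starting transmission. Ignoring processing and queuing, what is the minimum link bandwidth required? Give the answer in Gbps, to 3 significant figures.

L = 32000 bits.
Propagation delay = 2000 / 200000000 = 10 μs.
Transmission budget = 17 − 10 = 7 μs.
R ≥ L / t_tx = 32000 bits / 7e-06 s = 4.57 Gbps.

4.57 Gbps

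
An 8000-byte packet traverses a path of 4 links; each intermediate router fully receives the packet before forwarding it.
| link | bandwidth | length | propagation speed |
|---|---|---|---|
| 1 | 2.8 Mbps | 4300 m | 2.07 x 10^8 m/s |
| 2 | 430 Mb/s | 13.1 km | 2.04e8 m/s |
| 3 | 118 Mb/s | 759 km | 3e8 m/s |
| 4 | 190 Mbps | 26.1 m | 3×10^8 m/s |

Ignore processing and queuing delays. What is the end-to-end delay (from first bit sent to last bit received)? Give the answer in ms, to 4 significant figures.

L = 8000 × 8 = 64000 bits.
Transmission delays (L/R per hop): 22.8571, 0.148837, 0.542373, 0.336842 ms; sum = 23.8852 ms.
Propagation delays (d/s per hop): 0.0207729, 0.0642157, 2.53, 8.7e-05 ms; sum = 2.61508 ms.
End-to-end = 26.50 ms.

26.50 ms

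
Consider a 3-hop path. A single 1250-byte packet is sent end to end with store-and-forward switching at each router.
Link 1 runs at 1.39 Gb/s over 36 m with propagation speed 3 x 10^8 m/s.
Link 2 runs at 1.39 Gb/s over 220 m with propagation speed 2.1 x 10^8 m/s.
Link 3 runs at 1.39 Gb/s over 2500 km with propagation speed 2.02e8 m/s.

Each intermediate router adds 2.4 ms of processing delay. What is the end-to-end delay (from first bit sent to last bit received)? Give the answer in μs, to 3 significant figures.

L = 1250 × 8 = 10000 bits.
Transmission delay per hop = L/R = 10000/1390000000 = 7.19424 μs; 3 hops → 21.5827 μs.
Propagation delays (d/s per hop): 0.12, 1.04762, 12376.2 μs; sum = 12377.4 μs.
Processing at 2 router(s): 2 × 2.4 ms = 4800 μs.
End-to-end = 17200 μs.

17200 μs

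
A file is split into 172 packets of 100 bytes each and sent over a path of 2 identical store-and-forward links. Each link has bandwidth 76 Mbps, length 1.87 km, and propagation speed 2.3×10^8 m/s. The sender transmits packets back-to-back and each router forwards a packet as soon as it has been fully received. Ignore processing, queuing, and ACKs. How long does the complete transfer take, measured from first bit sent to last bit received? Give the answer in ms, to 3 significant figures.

Per-hop transmission t_tx = L/R = 800/76000000 = 0.0105263 ms.
Per-hop propagation t_prop = 1870/2.3e+08 = 0.00813043 ms.
Pipeline fill: first packet needs 2·t_tx to clear all hops; remaining 171 packets each add one t_tx.
Total = (2+172-1)·t_tx + 2·t_prop = 173·0.0105263 + 2·0.00813043 = 1.84 ms.

1.84 ms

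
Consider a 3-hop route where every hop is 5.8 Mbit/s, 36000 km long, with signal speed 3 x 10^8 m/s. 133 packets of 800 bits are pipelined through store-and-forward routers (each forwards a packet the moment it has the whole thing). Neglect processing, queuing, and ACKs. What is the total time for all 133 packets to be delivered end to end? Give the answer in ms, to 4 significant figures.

Per-hop transmission t_tx = L/R = 800/5800000 = 0.137931 ms.
Per-hop propagation t_prop = 36000000/300000000 = 120 ms.
Pipeline fill: first packet needs 3·t_tx to clear all hops; remaining 132 packets each add one t_tx.
Total = (3+133-1)·t_tx + 3·t_prop = 135·0.137931 + 3·120 = 378.6 ms.

378.6 ms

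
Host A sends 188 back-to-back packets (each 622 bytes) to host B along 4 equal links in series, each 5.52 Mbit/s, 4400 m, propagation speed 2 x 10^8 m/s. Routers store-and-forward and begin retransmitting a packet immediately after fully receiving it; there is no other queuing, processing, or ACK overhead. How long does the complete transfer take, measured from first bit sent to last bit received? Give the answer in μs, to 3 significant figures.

Per-hop transmission t_tx = L/R = 4976/5520000 = 901.449 μs.
Per-hop propagation t_prop = 4400/200000000 = 22 μs.
Pipeline fill: first packet needs 4·t_tx to clear all hops; remaining 187 packets each add one t_tx.
Total = (4+188-1)·t_tx + 4·t_prop = 191·901.449 + 4·22 = 172000 μs.

172000 μs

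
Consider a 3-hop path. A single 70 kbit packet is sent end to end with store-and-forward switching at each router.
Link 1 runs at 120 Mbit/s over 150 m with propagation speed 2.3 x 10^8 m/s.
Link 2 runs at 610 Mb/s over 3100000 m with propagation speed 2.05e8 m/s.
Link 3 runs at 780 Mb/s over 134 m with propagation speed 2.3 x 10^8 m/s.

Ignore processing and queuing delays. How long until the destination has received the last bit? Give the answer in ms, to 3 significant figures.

15.9 ms

L = 70000 bits.
Transmission delays (L/R per hop): 0.583333, 0.114754, 0.0897436 ms; sum = 0.787831 ms.
Propagation delays (d/s per hop): 0.000652174, 15.122, 0.000582609 ms; sum = 15.1232 ms.
End-to-end = 15.9 ms.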